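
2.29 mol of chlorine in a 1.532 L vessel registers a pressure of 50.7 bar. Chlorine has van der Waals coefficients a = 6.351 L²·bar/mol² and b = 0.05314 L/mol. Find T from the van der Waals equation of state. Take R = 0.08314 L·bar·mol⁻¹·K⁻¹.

T = (P + a n²/V²)(V − nb)/(nR)
P + a n²/V² = 50.7 + (6.351)(2.29)²/(1.532)² = 64.890 bar
V − nb = 1.532 − (2.29)(0.05314) = 1.4103 L
T = (64.890)(1.4103)/((2.29)(0.08314)) = 480.7 K

T ≈ 480.7 K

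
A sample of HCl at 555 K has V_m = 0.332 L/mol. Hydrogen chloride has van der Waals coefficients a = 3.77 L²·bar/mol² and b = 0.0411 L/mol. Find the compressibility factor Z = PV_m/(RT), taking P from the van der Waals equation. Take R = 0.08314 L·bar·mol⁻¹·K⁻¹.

Z ≈ 0.8952

P = RT/(V_m − b) − a/V_m² = (0.08314)(555)/(0.332 − 0.0411) − 3.77/(0.332)²
  = 46.143/0.29090 − 34.203 = 158.62 − 34.203 = 124.42 bar
Z = PV_m/(RT) = (124.42)(0.332)/((0.08314)(555)) = 41.307/46.143 = 0.8952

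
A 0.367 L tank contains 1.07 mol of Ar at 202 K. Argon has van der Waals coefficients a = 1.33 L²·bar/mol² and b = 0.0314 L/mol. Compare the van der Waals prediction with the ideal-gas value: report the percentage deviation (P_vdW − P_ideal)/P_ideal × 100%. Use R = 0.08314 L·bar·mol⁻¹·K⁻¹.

-13.01 %

Ideal: P_ideal = nRT/V = (1.07)(0.08314)(202)/0.367 = 48.9642 bar
vdW: P = nRT/(V − nb) − a n²/V² = 17.9699/0.333402 − 1.52272/0.134689 = 53.8986 − 11.3055 = 42.5931 bar
% deviation = (42.5931 − 48.9642)/48.9642 × 100% = -13.01%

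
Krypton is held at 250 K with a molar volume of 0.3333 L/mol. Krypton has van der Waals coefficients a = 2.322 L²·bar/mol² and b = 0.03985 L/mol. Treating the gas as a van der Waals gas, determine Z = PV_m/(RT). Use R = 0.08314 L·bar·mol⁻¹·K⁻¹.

Z ≈ 0.8006

P = RT/(V_m − b) − a/V_m² = (0.08314)(250)/(0.3333 − 0.03985) − 2.322/(0.3333)²
  = 20.785/0.29345 − 20.902 = 70.830 − 20.902 = 49.928 bar
Z = PV_m/(RT) = (49.928)(0.3333)/((0.08314)(250)) = 16.641/20.785 = 0.8006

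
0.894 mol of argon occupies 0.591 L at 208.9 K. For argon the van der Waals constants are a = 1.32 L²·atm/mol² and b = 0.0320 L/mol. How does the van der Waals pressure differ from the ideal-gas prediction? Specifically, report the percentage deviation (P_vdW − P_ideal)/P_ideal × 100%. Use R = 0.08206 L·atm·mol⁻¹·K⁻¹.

Ideal: P_ideal = nRT/V = (0.894)(0.08206)(208.9)/0.591 = 25.9310 atm
vdW: P = nRT/(V − nb) − a n²/V² = 15.3252/0.562392 − 1.05499/0.349281 = 27.2500 − 3.02046 = 24.2295 atm
% deviation = (24.2295 − 25.9310)/25.9310 × 100% = -6.56%

-6.56 %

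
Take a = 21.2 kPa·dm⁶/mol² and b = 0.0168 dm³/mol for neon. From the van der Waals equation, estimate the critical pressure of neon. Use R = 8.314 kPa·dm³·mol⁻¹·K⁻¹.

P_c ≈ 2782 kPa

For a van der Waals gas, P_c = a/(27b²).
P_c = 21.2/(27×(0.0168)²) = 21.2/0.0076205 = 2782 kPa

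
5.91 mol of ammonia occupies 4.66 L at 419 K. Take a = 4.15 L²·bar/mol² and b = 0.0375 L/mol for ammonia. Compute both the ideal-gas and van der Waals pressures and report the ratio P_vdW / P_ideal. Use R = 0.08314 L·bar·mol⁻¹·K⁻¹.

P_vdW / P_ideal ≈ 0.8988

Ideal: P_ideal = nRT/V = (5.91)(0.08314)(419)/4.66 = 44.1800 bar
vdW: P = nRT/(V − nb) − a n²/V² = 205.879/4.43838 − 144.952/21.7156 = 46.3861 − 6.67502 = 39.7111 bar
Ratio = 39.7111/44.1800 = 0.8988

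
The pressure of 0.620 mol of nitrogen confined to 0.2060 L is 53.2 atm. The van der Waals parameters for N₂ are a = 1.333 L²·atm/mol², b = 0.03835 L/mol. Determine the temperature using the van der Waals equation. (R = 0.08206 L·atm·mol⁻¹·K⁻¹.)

T ≈ 233.8 K

T = (P + a n²/V²)(V − nb)/(nR)
P + a n²/V² = 53.2 + (1.333)(0.620)²/(0.2060)² = 65.275 atm
V − nb = 0.2060 − (0.620)(0.03835) = 0.18222 L
T = (65.275)(0.18222)/((0.620)(0.08206)) = 233.8 K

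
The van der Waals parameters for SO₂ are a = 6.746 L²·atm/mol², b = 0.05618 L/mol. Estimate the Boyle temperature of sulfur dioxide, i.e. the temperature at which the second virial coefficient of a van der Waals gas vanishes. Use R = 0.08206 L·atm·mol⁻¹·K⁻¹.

T_B ≈ 1463 K

For a van der Waals gas the second virial coefficient B₂ = b − a/(RT) vanishes at T_B = a/(Rb).
T_B = 6.746/(0.08206×0.05618) = 6.746/0.0046101 = 1463 K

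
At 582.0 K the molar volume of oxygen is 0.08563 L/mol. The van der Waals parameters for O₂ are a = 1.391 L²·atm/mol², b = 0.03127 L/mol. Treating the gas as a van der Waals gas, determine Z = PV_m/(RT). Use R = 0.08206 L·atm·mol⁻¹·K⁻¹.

P = RT/(V_m − b) − a/V_m² = (0.08206)(582.0)/(0.08563 − 0.03127) − 1.391/(0.08563)²
  = 47.759/0.054360 − 189.70 = 878.57 − 189.70 = 688.87 atm
Z = PV_m/(RT) = (688.87)(0.08563)/((0.08206)(582.0)) = 58.988/47.759 = 1.235

Z ≈ 1.235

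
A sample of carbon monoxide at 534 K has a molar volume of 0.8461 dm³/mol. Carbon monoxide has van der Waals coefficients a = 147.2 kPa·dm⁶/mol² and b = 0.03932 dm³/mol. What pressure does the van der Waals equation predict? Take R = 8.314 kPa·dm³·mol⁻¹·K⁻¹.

P ≈ 5297 kPa

P = RT/(V_m − b) − a/V_m²
RT/(V_m − b) = (8.314)(534)/(0.8461 − 0.03932) = 4439.7/0.80678 = 5503.0 kPa
a/V_m² = 147.2/(0.8461)² = 205.62 kPa
P = 5503.0 − 205.62 = 5297 kPa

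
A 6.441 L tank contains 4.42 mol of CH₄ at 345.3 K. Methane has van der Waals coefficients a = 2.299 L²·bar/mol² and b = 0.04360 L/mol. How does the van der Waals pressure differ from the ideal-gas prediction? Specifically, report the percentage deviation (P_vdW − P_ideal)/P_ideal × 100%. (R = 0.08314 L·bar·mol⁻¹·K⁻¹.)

Ideal: P_ideal = nRT/V = (4.42)(0.08314)(345.3)/6.441 = 19.7004 bar
vdW: P = nRT/(V − nb) − a n²/V² = 126.890/6.24829 − 44.9142/41.4865 = 20.3080 − 1.08262 = 19.2254 bar
% deviation = (19.2254 − 19.7004)/19.7004 × 100% = -2.41%

-2.41 %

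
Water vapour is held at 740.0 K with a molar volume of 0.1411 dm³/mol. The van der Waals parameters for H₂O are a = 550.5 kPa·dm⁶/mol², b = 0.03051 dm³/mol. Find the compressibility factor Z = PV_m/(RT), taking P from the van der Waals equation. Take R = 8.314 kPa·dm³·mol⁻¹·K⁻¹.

Z ≈ 0.6417

P = RT/(V_m − b) − a/V_m² = (8.314)(740.0)/(0.1411 − 0.03051) − 550.5/(0.1411)²
  = 6152.4/0.11059 − 27651 = 55633 − 27651 = 27982 kPa
Z = PV_m/(RT) = (27982)(0.1411)/((8.314)(740.0)) = 3948.3/6152.4 = 0.6417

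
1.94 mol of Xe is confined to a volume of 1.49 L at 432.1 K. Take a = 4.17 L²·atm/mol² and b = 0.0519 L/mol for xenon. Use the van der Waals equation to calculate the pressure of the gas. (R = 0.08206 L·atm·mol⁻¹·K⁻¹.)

P = nRT/(V − nb) − a n²/V²
nRT/(V − nb) = (1.94)(0.08206)(432.1)/(1.49 − 1.94×0.0519) = 68.789/1.3893 = 49.513 atm
a n²/V² = (4.17)(1.94)²/(1.49)² = 7.0691 atm
P = 49.513 − 7.0691 = 42.44 atm

P ≈ 42.44 atm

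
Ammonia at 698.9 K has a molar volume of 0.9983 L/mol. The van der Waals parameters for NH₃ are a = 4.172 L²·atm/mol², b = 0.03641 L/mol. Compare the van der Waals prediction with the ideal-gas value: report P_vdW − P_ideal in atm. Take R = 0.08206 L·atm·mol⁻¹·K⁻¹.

Ideal: P_ideal = RT/V_m = (0.08206)(698.9)/0.9983 = 57.4494 atm
vdW: P = RT/(V_m − b) − a/V_m² = 57.3517/0.961890 − 4.172/0.996603 = 59.6240 − 4.18622 = 55.4378 atm
ΔP = 55.4378 − 57.4494 = -2.012 atm

ΔP ≈ -2.012 atm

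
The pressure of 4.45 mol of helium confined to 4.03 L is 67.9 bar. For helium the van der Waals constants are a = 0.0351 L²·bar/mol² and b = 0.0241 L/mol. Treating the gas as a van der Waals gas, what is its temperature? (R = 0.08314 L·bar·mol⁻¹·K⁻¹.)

T ≈ 720.4 K

T = (P + a n²/V²)(V − nb)/(nR)
P + a n²/V² = 67.9 + (0.0351)(4.45)²/(4.03)² = 67.943 bar
V − nb = 4.03 − (4.45)(0.0241) = 3.9228 L
T = (67.943)(3.9228)/((4.45)(0.08314)) = 720.4 K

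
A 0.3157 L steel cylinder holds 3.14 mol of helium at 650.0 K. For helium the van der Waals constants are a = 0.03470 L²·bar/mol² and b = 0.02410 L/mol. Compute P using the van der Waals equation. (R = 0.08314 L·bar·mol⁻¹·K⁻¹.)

P = nRT/(V − nb) − a n²/V²
nRT/(V − nb) = (3.14)(0.08314)(650.0)/(0.3157 − 3.14×0.02410) = 169.69/0.24003 = 706.95 bar
a n²/V² = (0.03470)(3.14)²/(0.3157)² = 3.4327 bar
P = 706.95 − 3.4327 = 703.5 bar

P ≈ 703.5 bar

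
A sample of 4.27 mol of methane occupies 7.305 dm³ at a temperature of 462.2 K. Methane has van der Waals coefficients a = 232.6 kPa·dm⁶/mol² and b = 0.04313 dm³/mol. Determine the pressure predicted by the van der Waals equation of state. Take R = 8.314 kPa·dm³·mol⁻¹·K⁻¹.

P = nRT/(V − nb) − a n²/V²
nRT/(V − nb) = (4.27)(8.314)(462.2)/(7.305 − 4.27×0.04313) = 16408/7.1208 = 2304.2 kPa
a n²/V² = (232.6)(4.27)²/(7.305)² = 79.474 kPa
P = 2304.2 − 79.474 = 2225 kPa

P ≈ 2225 kPa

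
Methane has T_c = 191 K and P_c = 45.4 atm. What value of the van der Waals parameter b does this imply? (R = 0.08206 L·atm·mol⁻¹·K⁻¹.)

From T_c = 8a/(27Rb) and P_c = a/(27b²): b = R T_c/(8 P_c).
b = (0.08206)(191)/(8×45.4) = 15.673/363.20 = 0.04315 L/mol

b ≈ 0.04315 L/mol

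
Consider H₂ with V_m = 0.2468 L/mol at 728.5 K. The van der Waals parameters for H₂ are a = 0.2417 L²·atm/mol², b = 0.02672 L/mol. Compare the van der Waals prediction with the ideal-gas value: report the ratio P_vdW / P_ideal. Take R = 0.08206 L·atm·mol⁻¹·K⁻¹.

P_vdW / P_ideal ≈ 1.105

Ideal: P_ideal = RT/V_m = (0.08206)(728.5)/0.2468 = 242.223 atm
vdW: P = RT/(V_m − b) − a/V_m² = 59.7807/0.220080 − 0.2417/0.0609102 = 271.632 − 3.96814 = 267.664 atm
Ratio = 267.664/242.223 = 1.105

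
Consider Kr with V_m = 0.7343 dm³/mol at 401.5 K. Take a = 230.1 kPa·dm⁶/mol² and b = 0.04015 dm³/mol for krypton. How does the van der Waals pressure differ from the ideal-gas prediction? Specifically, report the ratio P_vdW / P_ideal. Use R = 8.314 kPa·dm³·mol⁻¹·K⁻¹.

Ideal: P_ideal = RT/V_m = (8.314)(401.5)/0.7343 = 4545.92 kPa
vdW: P = RT/(V_m − b) − a/V_m² = 3338.07/0.694150 − 230.1/0.539196 = 4808.86 − 426.746 = 4382.11 kPa
Ratio = 4382.11/4545.92 = 0.9640

P_vdW / P_ideal ≈ 0.9640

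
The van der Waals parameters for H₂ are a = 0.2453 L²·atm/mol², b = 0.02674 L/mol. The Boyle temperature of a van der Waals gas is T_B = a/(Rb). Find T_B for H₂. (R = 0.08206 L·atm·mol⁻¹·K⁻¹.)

For a van der Waals gas the second virial coefficient B₂ = b − a/(RT) vanishes at T_B = a/(Rb).
T_B = 0.2453/(0.08206×0.02674) = 0.2453/0.0021943 = 111.8 K

T_B ≈ 111.8 K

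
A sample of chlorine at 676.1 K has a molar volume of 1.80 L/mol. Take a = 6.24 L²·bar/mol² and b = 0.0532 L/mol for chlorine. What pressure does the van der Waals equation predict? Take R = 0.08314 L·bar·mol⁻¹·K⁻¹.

P ≈ 30.25 bar

P = RT/(V_m − b) − a/V_m²
RT/(V_m − b) = (0.08314)(676.1)/(1.80 − 0.0532) = 56.211/1.7468 = 32.179 bar
a/V_m² = 6.24/(1.80)² = 1.9259 bar
P = 32.179 − 1.9259 = 30.25 bar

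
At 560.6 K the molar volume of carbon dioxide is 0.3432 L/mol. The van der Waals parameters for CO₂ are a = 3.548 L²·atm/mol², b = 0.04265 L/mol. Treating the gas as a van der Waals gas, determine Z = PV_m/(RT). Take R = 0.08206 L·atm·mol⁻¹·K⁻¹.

Z ≈ 0.9172

P = RT/(V_m − b) − a/V_m² = (0.08206)(560.6)/(0.3432 − 0.04265) − 3.548/(0.3432)²
  = 46.003/0.30055 − 30.122 = 153.06 − 30.122 = 122.94 atm
Z = PV_m/(RT) = (122.94)(0.3432)/((0.08206)(560.6)) = 42.193/46.003 = 0.9172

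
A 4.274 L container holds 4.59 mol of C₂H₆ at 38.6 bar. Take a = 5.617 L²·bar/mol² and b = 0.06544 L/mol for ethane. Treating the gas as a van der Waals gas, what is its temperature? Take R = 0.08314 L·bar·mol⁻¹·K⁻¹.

T = (P + a n²/V²)(V − nb)/(nR)
P + a n²/V² = 38.6 + (5.617)(4.59)²/(4.274)² = 45.078 bar
V − nb = 4.274 − (4.59)(0.06544) = 3.9736 L
T = (45.078)(3.9736)/((4.59)(0.08314)) = 469.4 K

T ≈ 469.4 K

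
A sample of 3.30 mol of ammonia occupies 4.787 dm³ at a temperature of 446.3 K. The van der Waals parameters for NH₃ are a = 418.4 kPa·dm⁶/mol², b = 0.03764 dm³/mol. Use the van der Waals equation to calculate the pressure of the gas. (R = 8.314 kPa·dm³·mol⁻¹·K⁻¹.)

P = nRT/(V − nb) − a n²/V²
nRT/(V − nb) = (3.30)(8.314)(446.3)/(4.787 − 3.30×0.03764) = 12245/4.6628 = 2626.1 kPa
a n²/V² = (418.4)(3.30)²/(4.787)² = 198.83 kPa
P = 2626.1 − 198.83 = 2427 kPa

P ≈ 2427 kPa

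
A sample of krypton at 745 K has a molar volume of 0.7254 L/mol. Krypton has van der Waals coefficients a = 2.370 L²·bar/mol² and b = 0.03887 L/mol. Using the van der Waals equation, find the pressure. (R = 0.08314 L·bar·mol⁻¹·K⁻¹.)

P = RT/(V_m − b) − a/V_m²
RT/(V_m − b) = (0.08314)(745)/(0.7254 − 0.03887) = 61.939/0.68653 = 90.220 bar
a/V_m² = 2.370/(0.7254)² = 4.5039 bar
P = 90.220 − 4.5039 = 85.72 bar

P ≈ 85.72 bar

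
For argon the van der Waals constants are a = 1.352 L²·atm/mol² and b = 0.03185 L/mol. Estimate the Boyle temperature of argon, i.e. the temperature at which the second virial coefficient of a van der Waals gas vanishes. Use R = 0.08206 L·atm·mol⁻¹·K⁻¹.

For a van der Waals gas the second virial coefficient B₂ = b − a/(RT) vanishes at T_B = a/(Rb).
T_B = 1.352/(0.08206×0.03185) = 1.352/0.0026136 = 517.3 K

T_B ≈ 517.3 K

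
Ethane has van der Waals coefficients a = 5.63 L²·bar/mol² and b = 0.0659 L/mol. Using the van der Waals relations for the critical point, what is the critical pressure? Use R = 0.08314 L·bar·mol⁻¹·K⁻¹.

For a van der Waals gas, P_c = a/(27b²).
P_c = 5.63/(27×(0.0659)²) = 5.63/0.11726 = 48.01 bar

P_c ≈ 48.01 bar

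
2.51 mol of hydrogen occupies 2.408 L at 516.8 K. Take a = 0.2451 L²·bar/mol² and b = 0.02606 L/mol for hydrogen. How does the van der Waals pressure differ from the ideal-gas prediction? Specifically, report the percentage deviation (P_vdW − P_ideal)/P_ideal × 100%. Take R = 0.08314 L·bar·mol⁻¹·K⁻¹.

2.20 %

Ideal: P_ideal = nRT/V = (2.51)(0.08314)(516.8)/2.408 = 44.7868 bar
vdW: P = nRT/(V − nb) − a n²/V² = 107.847/2.34259 − 1.54415/5.79846 = 46.0375 − 0.266303 = 45.7712 bar
% deviation = (45.7712 − 44.7868)/44.7868 × 100% = 2.20%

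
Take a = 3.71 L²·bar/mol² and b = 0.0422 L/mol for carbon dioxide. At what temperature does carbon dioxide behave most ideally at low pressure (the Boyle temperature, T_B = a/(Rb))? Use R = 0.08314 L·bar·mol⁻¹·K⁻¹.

For a van der Waals gas the second virial coefficient B₂ = b − a/(RT) vanishes at T_B = a/(Rb).
T_B = 3.71/(0.08314×0.0422) = 3.71/0.0035085 = 1057 K

T_B ≈ 1057 K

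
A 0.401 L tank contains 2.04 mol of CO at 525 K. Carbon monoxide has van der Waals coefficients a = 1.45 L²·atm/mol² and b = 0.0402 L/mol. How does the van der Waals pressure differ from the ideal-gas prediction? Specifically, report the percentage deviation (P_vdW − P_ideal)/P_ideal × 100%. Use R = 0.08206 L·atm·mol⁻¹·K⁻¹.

8.59 %

Ideal: P_ideal = nRT/V = (2.04)(0.08206)(525)/0.401 = 219.168 atm
vdW: P = nRT/(V − nb) − a n²/V² = 87.8863/0.318992 − 6.03432/0.160801 = 275.513 − 37.5266 = 237.986 atm
% deviation = (237.986 − 219.168)/219.168 × 100% = 8.59%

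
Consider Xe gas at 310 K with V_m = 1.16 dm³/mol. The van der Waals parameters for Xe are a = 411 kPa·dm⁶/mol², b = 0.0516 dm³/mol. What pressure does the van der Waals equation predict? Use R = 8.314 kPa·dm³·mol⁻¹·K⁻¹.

P ≈ 2020 kPa

P = RT/(V_m − b) − a/V_m²
RT/(V_m − b) = (8.314)(310)/(1.16 − 0.0516) = 2577.3/1.1084 = 2325.2 kPa
a/V_m² = 411/(1.16)² = 305.44 kPa
P = 2325.2 − 305.44 = 2020 kPa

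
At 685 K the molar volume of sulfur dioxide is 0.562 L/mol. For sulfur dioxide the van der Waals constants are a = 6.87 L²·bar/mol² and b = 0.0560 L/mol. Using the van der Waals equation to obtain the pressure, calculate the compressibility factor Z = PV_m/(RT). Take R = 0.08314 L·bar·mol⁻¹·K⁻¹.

Z ≈ 0.8960

P = RT/(V_m − b) − a/V_m² = (0.08314)(685)/(0.562 − 0.0560) − 6.87/(0.562)²
  = 56.951/0.50600 − 21.751 = 112.55 − 21.751 = 90.80 bar
Z = PV_m/(RT) = (90.80)(0.562)/((0.08314)(685)) = 51.030/56.951 = 0.8960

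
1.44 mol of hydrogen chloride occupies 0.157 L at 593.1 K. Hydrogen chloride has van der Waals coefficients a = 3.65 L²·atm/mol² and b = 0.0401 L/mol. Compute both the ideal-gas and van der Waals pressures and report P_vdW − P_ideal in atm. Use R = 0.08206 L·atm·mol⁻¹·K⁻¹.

Ideal: P_ideal = nRT/V = (1.44)(0.08206)(593.1)/0.157 = 446.398 atm
vdW: P = nRT/(V − nb) − a n²/V² = 70.0845/0.0992560 − 7.56864/0.0246490 = 706.098 − 307.057 = 399.041 atm
ΔP = 399.041 − 446.398 = -47.36 atm

ΔP ≈ -47.36 atm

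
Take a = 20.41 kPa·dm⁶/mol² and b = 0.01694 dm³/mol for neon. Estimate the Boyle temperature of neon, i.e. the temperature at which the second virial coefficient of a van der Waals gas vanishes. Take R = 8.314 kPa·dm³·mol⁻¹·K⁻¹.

For a van der Waals gas the second virial coefficient B₂ = b − a/(RT) vanishes at T_B = a/(Rb).
T_B = 20.41/(8.314×0.01694) = 20.41/0.14084 = 144.9 K

T_B ≈ 144.9 K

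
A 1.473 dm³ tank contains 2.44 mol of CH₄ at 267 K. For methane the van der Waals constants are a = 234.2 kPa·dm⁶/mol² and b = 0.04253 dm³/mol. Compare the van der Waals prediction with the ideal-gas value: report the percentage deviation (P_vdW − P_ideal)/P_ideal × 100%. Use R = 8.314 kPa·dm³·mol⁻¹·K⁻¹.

Ideal: P_ideal = nRT/V = (2.44)(8.314)(267)/1.473 = 3677.12 kPa
vdW: P = nRT/(V − nb) − a n²/V² = 5416.40/1.36923 − 1394.33/2.16973 = 3955.80 − 642.628 = 3313.17 kPa
% deviation = (3313.17 − 3677.12)/3677.12 × 100% = -9.90%

-9.90 %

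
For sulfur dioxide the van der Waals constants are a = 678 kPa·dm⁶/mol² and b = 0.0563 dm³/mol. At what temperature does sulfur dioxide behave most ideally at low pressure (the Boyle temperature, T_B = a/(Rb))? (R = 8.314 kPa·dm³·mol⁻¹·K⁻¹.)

For a van der Waals gas the second virial coefficient B₂ = b − a/(RT) vanishes at T_B = a/(Rb).
T_B = 678/(8.314×0.0563) = 678/0.46808 = 1448 K

T_B ≈ 1448 K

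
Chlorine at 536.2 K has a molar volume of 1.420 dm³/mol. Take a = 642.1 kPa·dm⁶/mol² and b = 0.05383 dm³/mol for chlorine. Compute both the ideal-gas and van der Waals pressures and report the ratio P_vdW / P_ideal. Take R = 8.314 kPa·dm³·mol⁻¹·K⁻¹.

Ideal: P_ideal = RT/V_m = (8.314)(536.2)/1.420 = 3139.41 kPa
vdW: P = RT/(V_m − b) − a/V_m² = 4457.97/1.36617 − 642.1/2.01640 = 3263.12 − 318.439 = 2944.68 kPa
Ratio = 2944.68/3139.41 = 0.9380

P_vdW / P_ideal ≈ 0.9380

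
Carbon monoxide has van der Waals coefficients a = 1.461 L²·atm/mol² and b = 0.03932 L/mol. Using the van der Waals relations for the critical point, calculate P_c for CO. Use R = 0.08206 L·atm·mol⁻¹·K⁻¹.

For a van der Waals gas, P_c = a/(27b²).
P_c = 1.461/(27×(0.03932)²) = 1.461/0.041744 = 35.00 atm

P_c ≈ 35.00 atm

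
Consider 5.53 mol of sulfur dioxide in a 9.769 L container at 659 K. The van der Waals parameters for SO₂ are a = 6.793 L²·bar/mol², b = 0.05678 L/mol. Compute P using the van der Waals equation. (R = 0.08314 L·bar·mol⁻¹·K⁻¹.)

P ≈ 29.87 bar

P = nRT/(V − nb) − a n²/V²
nRT/(V − nb) = (5.53)(0.08314)(659)/(9.769 − 5.53×0.05678) = 302.98/9.4550 = 32.044 bar
a n²/V² = (6.793)(5.53)²/(9.769)² = 2.1768 bar
P = 32.044 − 2.1768 = 29.87 bar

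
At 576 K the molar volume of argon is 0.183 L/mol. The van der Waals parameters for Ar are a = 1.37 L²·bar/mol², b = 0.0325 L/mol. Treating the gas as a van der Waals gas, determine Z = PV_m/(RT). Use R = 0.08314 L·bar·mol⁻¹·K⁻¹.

Z ≈ 1.060

P = RT/(V_m − b) − a/V_m² = (0.08314)(576)/(0.183 − 0.0325) − 1.37/(0.183)²
  = 47.889/0.15050 − 40.909 = 318.20 − 40.909 = 277.29 bar
Z = PV_m/(RT) = (277.29)(0.183)/((0.08314)(576)) = 50.744/47.889 = 1.060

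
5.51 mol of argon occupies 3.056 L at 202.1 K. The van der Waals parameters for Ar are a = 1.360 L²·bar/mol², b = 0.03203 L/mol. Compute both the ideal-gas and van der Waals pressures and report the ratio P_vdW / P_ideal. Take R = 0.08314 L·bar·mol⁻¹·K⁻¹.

P_vdW / P_ideal ≈ 0.9154

Ideal: P_ideal = nRT/V = (5.51)(0.08314)(202.1)/3.056 = 30.2953 bar
vdW: P = nRT/(V − nb) − a n²/V² = 92.5823/2.87951 − 41.2897/9.33914 = 32.1521 − 4.42115 = 27.7310 bar
Ratio = 27.7310/30.2953 = 0.9154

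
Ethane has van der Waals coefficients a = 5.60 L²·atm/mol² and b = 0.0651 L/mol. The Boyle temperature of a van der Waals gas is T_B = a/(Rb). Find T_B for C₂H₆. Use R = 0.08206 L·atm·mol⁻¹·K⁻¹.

T_B ≈ 1048 K

For a van der Waals gas the second virial coefficient B₂ = b − a/(RT) vanishes at T_B = a/(Rb).
T_B = 5.60/(0.08206×0.0651) = 5.60/0.0053421 = 1048 K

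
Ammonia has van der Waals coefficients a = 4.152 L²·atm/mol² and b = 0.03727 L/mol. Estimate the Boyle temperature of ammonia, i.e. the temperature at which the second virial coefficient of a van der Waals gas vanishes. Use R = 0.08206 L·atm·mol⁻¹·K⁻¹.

For a van der Waals gas the second virial coefficient B₂ = b − a/(RT) vanishes at T_B = a/(Rb).
T_B = 4.152/(0.08206×0.03727) = 4.152/0.0030584 = 1358 K

T_B ≈ 1358 K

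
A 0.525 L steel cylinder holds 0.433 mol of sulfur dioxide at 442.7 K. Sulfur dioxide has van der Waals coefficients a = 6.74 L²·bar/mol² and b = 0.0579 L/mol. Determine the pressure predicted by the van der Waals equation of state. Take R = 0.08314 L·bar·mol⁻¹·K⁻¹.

P ≈ 27.29 bar

P = nRT/(V − nb) − a n²/V²
nRT/(V − nb) = (0.433)(0.08314)(442.7)/(0.525 − 0.433×0.0579) = 15.937/0.49993 = 31.878 bar
a n²/V² = (6.74)(0.433)²/(0.525)² = 4.5848 bar
P = 31.878 − 4.5848 = 27.29 bar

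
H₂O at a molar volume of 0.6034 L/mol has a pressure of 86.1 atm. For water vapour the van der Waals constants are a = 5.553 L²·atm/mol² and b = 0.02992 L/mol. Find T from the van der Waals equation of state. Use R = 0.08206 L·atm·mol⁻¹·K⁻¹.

T = (P + a/V_m²)(V_m − b)/R
P + a/V_m² = 86.1 + 5.553/(0.6034)² = 101.35 atm
V_m − b = 0.6034 − 0.02992 = 0.57348 L/mol
T = (101.35)(0.57348)/0.08206 = 708.3 K

T ≈ 708.3 K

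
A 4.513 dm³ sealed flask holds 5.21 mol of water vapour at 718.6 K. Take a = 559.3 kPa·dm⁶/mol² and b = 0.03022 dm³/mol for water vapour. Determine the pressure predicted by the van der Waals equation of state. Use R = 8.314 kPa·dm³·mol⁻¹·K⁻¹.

P ≈ 6401 kPa

P = nRT/(V − nb) − a n²/V²
nRT/(V − nb) = (5.21)(8.314)(718.6)/(4.513 − 5.21×0.03022) = 31127/4.3556 = 7146.4 kPa
a n²/V² = (559.3)(5.21)²/(4.513)² = 745.40 kPa
P = 7146.4 − 745.40 = 6401 kPa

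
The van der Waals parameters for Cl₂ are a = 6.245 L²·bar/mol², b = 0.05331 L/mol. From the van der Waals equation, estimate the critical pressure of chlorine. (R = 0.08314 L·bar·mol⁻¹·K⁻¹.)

For a van der Waals gas, P_c = a/(27b²).
P_c = 6.245/(27×(0.05331)²) = 6.245/0.076733 = 81.39 bar

P_c ≈ 81.39 bar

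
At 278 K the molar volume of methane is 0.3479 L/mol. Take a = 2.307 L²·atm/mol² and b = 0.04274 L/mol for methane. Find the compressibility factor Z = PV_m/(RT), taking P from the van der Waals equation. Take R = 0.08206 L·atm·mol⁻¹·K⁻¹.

P = RT/(V_m − b) − a/V_m² = (0.08206)(278)/(0.3479 − 0.04274) − 2.307/(0.3479)²
  = 22.813/0.30516 − 19.061 = 74.758 − 19.061 = 55.697 atm
Z = PV_m/(RT) = (55.697)(0.3479)/((0.08206)(278)) = 19.377/22.813 = 0.8494

Z ≈ 0.8494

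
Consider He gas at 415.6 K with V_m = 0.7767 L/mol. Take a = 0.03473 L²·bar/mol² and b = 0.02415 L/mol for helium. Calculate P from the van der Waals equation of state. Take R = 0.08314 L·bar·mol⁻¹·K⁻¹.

P ≈ 45.86 bar

P = RT/(V_m − b) − a/V_m²
RT/(V_m − b) = (0.08314)(415.6)/(0.7767 − 0.02415) = 34.553/0.75255 = 45.915 bar
a/V_m² = 0.03473/(0.7767)² = 0.057570 bar
P = 45.915 − 0.057570 = 45.86 bar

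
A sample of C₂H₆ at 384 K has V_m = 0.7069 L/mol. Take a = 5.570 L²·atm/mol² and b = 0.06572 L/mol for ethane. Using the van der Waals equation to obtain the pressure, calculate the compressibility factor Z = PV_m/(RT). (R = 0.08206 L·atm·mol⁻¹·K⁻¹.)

P = RT/(V_m − b) − a/V_m² = (0.08206)(384)/(0.7069 − 0.06572) − 5.570/(0.7069)²
  = 31.511/0.64118 − 11.147 = 49.145 − 11.147 = 37.998 atm
Z = PV_m/(RT) = (37.998)(0.7069)/((0.08206)(384)) = 26.861/31.511 = 0.8524

Z ≈ 0.8524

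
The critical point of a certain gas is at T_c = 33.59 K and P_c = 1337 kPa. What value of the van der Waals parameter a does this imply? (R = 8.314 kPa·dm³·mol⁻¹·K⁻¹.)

From T_c = 8a/(27Rb) and P_c = a/(27b²): a = 27 R² T_c²/(64 P_c).
a = 27×(8.314)²×(33.59)²/(64×1337) = 2105735/85568 = 24.61 kPa·dm⁶/mol²

a ≈ 24.61 kPa·dm⁶/mol²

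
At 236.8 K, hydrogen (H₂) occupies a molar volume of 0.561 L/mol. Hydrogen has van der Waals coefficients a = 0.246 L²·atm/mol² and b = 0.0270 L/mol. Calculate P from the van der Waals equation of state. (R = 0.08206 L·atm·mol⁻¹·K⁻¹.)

P ≈ 35.61 atm

P = RT/(V_m − b) − a/V_m²
RT/(V_m − b) = (0.08206)(236.8)/(0.561 − 0.0270) = 19.432/0.53400 = 36.390 atm
a/V_m² = 0.246/(0.561)² = 0.78164 atm
P = 36.390 − 0.78164 = 35.61 atm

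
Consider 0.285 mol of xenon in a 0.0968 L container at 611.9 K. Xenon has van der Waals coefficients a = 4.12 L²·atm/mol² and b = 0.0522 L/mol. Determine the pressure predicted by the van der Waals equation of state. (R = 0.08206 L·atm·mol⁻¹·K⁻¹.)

P ≈ 139.0 atm

P = nRT/(V − nb) − a n²/V²
nRT/(V − nb) = (0.285)(0.08206)(611.9)/(0.0968 − 0.285×0.0522) = 14.311/0.081923 = 174.69 atm
a n²/V² = (4.12)(0.285)²/(0.0968)² = 35.714 atm
P = 174.69 − 35.714 = 139.0 atm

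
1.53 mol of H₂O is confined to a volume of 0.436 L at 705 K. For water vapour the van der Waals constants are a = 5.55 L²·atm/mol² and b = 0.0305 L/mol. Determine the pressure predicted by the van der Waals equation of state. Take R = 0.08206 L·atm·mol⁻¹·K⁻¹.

P = nRT/(V − nb) − a n²/V²
nRT/(V − nb) = (1.53)(0.08206)(705)/(0.436 − 1.53×0.0305) = 88.514/0.38934 = 227.34 atm
a n²/V² = (5.55)(1.53)²/(0.436)² = 68.344 atm
P = 227.34 − 68.344 = 159.0 atm

P ≈ 159.0 atm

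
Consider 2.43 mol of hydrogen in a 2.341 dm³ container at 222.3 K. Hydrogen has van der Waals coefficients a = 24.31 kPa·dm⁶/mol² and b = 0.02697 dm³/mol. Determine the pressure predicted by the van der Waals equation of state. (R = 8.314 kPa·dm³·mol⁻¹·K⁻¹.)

P = nRT/(V − nb) − a n²/V²
nRT/(V − nb) = (2.43)(8.314)(222.3)/(2.341 − 2.43×0.02697) = 4491.1/2.2755 = 1973.7 kPa
a n²/V² = (24.31)(2.43)²/(2.341)² = 26.194 kPa
P = 1973.7 − 26.194 = 1948 kPa

P ≈ 1948 kPa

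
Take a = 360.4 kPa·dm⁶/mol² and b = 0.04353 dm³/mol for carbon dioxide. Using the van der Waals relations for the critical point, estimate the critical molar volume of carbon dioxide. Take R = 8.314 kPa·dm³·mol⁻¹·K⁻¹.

V_m,c ≈ 0.1306 dm³/mol

For a van der Waals gas, V_m,c = 3b.
V_m,c = 3×0.04353 = 0.1306 dm³/mol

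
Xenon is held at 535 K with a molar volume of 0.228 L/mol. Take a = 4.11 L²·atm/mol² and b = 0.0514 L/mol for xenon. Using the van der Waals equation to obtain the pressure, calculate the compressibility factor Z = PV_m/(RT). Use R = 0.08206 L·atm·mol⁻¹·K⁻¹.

P = RT/(V_m − b) − a/V_m² = (0.08206)(535)/(0.228 − 0.0514) − 4.11/(0.228)²
  = 43.902/0.17660 − 79.063 = 248.60 − 79.063 = 169.54 atm
Z = PV_m/(RT) = (169.54)(0.228)/((0.08206)(535)) = 38.655/43.902 = 0.8805

Z ≈ 0.8805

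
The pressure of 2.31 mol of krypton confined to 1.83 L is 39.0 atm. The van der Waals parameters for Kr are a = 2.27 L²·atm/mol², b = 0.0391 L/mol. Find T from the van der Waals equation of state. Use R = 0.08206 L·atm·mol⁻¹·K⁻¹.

T = (P + a n²/V²)(V − nb)/(nR)
P + a n²/V² = 39.0 + (2.27)(2.31)²/(1.83)² = 42.617 atm
V − nb = 1.83 − (2.31)(0.0391) = 1.7397 L
T = (42.617)(1.7397)/((2.31)(0.08206)) = 391.1 K

T ≈ 391.1 K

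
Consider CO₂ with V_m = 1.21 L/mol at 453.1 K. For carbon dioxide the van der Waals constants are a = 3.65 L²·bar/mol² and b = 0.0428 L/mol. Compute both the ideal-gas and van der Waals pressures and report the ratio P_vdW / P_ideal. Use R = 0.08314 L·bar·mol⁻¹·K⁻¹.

Ideal: P_ideal = RT/V_m = (0.08314)(453.1)/1.21 = 31.1328 bar
vdW: P = RT/(V_m − b) − a/V_m² = 37.6707/1.16720 − 3.65/1.46410 = 32.2744 − 2.49300 = 29.7814 bar
Ratio = 29.7814/31.1328 = 0.9566

P_vdW / P_ideal ≈ 0.9566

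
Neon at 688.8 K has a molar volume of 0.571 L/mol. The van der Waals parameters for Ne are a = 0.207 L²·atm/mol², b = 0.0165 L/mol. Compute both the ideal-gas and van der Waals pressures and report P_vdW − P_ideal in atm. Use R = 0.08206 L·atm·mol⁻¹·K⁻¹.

ΔP ≈ 2.31 atm

Ideal: P_ideal = RT/V_m = (0.08206)(688.8)/0.571 = 98.9894 atm
vdW: P = RT/(V_m − b) − a/V_m² = 56.5229/0.554500 − 0.207/0.326041 = 101.935 − 0.634889 = 101.300 atm
ΔP = 101.300 − 98.9894 = 2.31 atm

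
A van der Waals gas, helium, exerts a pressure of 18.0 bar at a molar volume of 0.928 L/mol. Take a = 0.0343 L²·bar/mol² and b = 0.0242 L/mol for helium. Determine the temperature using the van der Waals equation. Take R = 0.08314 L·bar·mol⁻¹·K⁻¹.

T ≈ 196.1 K

T = (P + a/V_m²)(V_m − b)/R
P + a/V_m² = 18.0 + 0.0343/(0.928)² = 18.040 bar
V_m − b = 0.928 − 0.0242 = 0.90380 L/mol
T = (18.040)(0.90380)/0.08314 = 196.1 K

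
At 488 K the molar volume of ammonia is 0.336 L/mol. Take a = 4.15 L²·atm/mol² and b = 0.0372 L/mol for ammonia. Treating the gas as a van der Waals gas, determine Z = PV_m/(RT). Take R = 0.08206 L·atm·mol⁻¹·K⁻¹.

P = RT/(V_m − b) − a/V_m² = (0.08206)(488)/(0.336 − 0.0372) − 4.15/(0.336)²
  = 40.045/0.29880 − 36.759 = 134.02 − 36.759 = 97.26 atm
Z = PV_m/(RT) = (97.26)(0.336)/((0.08206)(488)) = 32.679/40.045 = 0.8161

Z ≈ 0.8161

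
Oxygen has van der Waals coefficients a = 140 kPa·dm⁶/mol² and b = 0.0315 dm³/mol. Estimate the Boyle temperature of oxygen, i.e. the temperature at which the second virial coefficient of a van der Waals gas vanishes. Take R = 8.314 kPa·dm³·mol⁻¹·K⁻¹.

For a van der Waals gas the second virial coefficient B₂ = b − a/(RT) vanishes at T_B = a/(Rb).
T_B = 140/(8.314×0.0315) = 140/0.26189 = 534.6 K

T_B ≈ 534.6 K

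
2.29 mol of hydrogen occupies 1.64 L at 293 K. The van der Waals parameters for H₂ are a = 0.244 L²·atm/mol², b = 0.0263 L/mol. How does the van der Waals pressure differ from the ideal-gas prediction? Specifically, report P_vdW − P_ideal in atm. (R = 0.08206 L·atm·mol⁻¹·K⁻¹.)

ΔP ≈ 0.804 atm

Ideal: P_ideal = nRT/V = (2.29)(0.08206)(293)/1.64 = 33.5730 atm
vdW: P = nRT/(V − nb) − a n²/V² = 55.0598/1.57977 − 1.27956/2.68960 = 34.8530 − 0.475744 = 34.3773 atm
ΔP = 34.3773 − 33.5730 = 0.804 atm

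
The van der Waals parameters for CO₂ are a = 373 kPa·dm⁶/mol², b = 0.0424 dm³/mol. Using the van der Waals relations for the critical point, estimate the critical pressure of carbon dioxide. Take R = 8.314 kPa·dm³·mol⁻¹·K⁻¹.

P_c ≈ 7684 kPa

For a van der Waals gas, P_c = a/(27b²).
P_c = 373/(27×(0.0424)²) = 373/0.048540 = 7684 kPa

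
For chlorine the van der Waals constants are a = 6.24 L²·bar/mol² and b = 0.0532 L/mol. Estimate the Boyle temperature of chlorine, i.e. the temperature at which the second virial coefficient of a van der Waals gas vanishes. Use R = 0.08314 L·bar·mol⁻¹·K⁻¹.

For a van der Waals gas the second virial coefficient B₂ = b − a/(RT) vanishes at T_B = a/(Rb).
T_B = 6.24/(0.08314×0.0532) = 6.24/0.0044230 = 1411 K

T_B ≈ 1411 K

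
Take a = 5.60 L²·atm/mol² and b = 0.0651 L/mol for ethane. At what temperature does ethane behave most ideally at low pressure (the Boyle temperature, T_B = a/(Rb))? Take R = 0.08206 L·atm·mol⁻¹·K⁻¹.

For a van der Waals gas the second virial coefficient B₂ = b − a/(RT) vanishes at T_B = a/(Rb).
T_B = 5.60/(0.08206×0.0651) = 5.60/0.0053421 = 1048 K

T_B ≈ 1048 K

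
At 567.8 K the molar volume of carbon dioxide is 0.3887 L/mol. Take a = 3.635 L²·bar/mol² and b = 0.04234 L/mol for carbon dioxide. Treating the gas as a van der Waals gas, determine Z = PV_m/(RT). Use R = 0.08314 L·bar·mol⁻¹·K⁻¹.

Z ≈ 0.9241

P = RT/(V_m − b) − a/V_m² = (0.08314)(567.8)/(0.3887 − 0.04234) − 3.635/(0.3887)²
  = 47.207/0.34636 − 24.059 = 136.29 − 24.059 = 112.23 bar
Z = PV_m/(RT) = (112.23)(0.3887)/((0.08314)(567.8)) = 43.624/47.207 = 0.9241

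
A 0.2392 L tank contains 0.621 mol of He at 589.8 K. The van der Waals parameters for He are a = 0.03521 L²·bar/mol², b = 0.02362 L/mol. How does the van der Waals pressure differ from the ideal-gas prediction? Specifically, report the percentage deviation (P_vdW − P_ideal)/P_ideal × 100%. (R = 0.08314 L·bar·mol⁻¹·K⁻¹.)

6.35 %

Ideal: P_ideal = nRT/V = (0.621)(0.08314)(589.8)/0.2392 = 127.305 bar
vdW: P = nRT/(V − nb) − a n²/V² = 30.4513/0.224532 − 0.0135784/0.0572166 = 135.621 − 0.237316 = 135.384 bar
% deviation = (135.384 − 127.305)/127.305 × 100% = 6.35%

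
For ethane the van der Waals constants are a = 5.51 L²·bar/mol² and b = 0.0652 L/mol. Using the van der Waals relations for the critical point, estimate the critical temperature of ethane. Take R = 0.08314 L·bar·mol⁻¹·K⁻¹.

T_c ≈ 301.2 K

For a van der Waals gas, T_c = 8a/(27Rb).
T_c = 8×5.51/(27×0.08314×0.0652) = 44.080/0.14636 = 301.2 K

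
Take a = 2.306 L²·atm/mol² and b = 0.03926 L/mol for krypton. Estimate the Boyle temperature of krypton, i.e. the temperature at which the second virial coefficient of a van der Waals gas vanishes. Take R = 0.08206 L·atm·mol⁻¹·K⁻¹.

T_B ≈ 715.8 K

For a van der Waals gas the second virial coefficient B₂ = b − a/(RT) vanishes at T_B = a/(Rb).
T_B = 2.306/(0.08206×0.03926) = 2.306/0.0032217 = 715.8 K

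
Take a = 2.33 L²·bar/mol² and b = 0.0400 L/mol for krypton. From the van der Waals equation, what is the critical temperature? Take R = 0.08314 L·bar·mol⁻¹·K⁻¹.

For a van der Waals gas, T_c = 8a/(27Rb).
T_c = 8×2.33/(27×0.08314×0.0400) = 18.640/0.089791 = 207.6 K

T_c ≈ 207.6 K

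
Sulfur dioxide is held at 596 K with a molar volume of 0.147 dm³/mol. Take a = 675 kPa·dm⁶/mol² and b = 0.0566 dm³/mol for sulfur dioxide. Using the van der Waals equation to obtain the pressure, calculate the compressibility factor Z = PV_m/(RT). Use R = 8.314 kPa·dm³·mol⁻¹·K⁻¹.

Z ≈ 0.6994

P = RT/(V_m − b) − a/V_m² = (8.314)(596)/(0.147 − 0.0566) − 675/(0.147)²
  = 4955.1/0.090400 − 31237 = 54813 − 31237 = 23576 kPa
Z = PV_m/(RT) = (23576)(0.147)/((8.314)(596)) = 3465.7/4955.1 = 0.6994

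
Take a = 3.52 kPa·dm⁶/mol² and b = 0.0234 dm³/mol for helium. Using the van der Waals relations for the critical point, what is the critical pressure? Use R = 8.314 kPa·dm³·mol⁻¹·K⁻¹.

P_c ≈ 238.1 kPa

For a van der Waals gas, P_c = a/(27b²).
P_c = 3.52/(27×(0.0234)²) = 3.52/0.014784 = 238.1 kPa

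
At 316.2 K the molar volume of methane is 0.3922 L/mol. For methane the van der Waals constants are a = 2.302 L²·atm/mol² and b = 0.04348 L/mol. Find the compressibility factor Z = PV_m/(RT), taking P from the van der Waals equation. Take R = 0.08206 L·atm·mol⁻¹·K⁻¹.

Z ≈ 0.8985

P = RT/(V_m − b) − a/V_m² = (0.08206)(316.2)/(0.3922 − 0.04348) − 2.302/(0.3922)²
  = 25.947/0.34872 − 14.965 = 74.406 − 14.965 = 59.441 atm
Z = PV_m/(RT) = (59.441)(0.3922)/((0.08206)(316.2)) = 23.313/25.947 = 0.8985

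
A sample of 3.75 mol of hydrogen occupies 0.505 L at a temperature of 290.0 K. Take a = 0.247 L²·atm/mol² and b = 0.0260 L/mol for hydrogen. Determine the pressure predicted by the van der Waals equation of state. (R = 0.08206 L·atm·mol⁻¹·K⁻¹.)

P ≈ 205.4 atm

P = nRT/(V − nb) − a n²/V²
nRT/(V − nb) = (3.75)(0.08206)(290.0)/(0.505 − 3.75×0.0260) = 89.240/0.40750 = 218.99 atm
a n²/V² = (0.247)(3.75)²/(0.505)² = 13.620 atm
P = 218.99 − 13.620 = 205.4 atm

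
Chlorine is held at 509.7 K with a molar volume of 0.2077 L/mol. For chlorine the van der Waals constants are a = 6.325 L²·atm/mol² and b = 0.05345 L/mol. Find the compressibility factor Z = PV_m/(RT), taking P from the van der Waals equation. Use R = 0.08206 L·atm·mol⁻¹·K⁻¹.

P = RT/(V_m − b) − a/V_m² = (0.08206)(509.7)/(0.2077 − 0.05345) − 6.325/(0.2077)²
  = 41.826/0.15425 − 146.62 = 271.16 − 146.62 = 124.54 atm
Z = PV_m/(RT) = (124.54)(0.2077)/((0.08206)(509.7)) = 25.867/41.826 = 0.6184

Z ≈ 0.6184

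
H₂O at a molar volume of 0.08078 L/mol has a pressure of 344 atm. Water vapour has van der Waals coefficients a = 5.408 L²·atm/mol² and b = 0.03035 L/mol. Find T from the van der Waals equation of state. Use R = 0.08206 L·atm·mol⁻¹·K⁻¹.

T ≈ 720.7 K

T = (P + a/V_m²)(V_m − b)/R
P + a/V_m² = 344 + 5.408/(0.08078)² = 1172.8 atm
V_m − b = 0.08078 − 0.03035 = 0.050430 L/mol
T = (1172.8)(0.050430)/0.08206 = 720.7 K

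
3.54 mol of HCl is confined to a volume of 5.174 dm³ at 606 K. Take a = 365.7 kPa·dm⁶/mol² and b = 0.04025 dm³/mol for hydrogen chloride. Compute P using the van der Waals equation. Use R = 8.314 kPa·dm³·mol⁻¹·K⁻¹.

P = nRT/(V − nb) − a n²/V²
nRT/(V − nb) = (3.54)(8.314)(606)/(5.174 − 3.54×0.04025) = 17836/5.0315 = 3544.9 kPa
a n²/V² = (365.7)(3.54)²/(5.174)² = 171.19 kPa
P = 3544.9 − 171.19 = 3374 kPa

P ≈ 3374 kPa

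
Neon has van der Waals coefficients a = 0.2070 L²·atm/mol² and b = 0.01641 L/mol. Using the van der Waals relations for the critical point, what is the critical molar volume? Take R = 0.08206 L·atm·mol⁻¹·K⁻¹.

V_m,c ≈ 0.04923 L/mol

For a van der Waals gas, V_m,c = 3b.
V_m,c = 3×0.01641 = 0.04923 L/mol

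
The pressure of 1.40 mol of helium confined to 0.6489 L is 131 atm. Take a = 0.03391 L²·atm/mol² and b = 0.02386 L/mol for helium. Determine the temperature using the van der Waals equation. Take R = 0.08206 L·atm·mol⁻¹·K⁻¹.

T ≈ 702.7 K

T = (P + a n²/V²)(V − nb)/(nR)
P + a n²/V² = 131 + (0.03391)(1.40)²/(0.6489)² = 131.16 atm
V − nb = 0.6489 − (1.40)(0.02386) = 0.61550 L
T = (131.16)(0.61550)/((1.40)(0.08206)) = 702.7 K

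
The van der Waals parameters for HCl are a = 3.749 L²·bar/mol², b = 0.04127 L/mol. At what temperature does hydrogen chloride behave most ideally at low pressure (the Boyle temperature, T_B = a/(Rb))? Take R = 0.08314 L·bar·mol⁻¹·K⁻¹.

For a van der Waals gas the second virial coefficient B₂ = b − a/(RT) vanishes at T_B = a/(Rb).
T_B = 3.749/(0.08314×0.04127) = 3.749/0.0034312 = 1093 K

T_B ≈ 1093 K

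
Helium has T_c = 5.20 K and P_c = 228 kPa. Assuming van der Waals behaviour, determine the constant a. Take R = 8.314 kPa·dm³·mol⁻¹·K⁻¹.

From T_c = 8a/(27Rb) and P_c = a/(27b²): a = 27 R² T_c²/(64 P_c).
a = 27×(8.314)²×(5.20)²/(64×228) = 50465/14592 = 3.458 kPa·dm⁶/mol²

a ≈ 3.458 kPa·dm⁶/mol²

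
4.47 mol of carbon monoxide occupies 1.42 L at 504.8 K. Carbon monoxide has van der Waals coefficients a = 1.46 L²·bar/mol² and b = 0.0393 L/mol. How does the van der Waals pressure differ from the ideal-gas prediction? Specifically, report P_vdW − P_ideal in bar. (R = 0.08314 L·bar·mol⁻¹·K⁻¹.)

ΔP ≈ 4.18 bar

Ideal: P_ideal = nRT/V = (4.47)(0.08314)(504.8)/1.42 = 132.114 bar
vdW: P = nRT/(V − nb) − a n²/V² = 187.602/1.24433 − 29.1721/2.01640 = 150.765 − 14.4674 = 136.298 bar
ΔP = 136.298 − 132.114 = 4.18 bar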